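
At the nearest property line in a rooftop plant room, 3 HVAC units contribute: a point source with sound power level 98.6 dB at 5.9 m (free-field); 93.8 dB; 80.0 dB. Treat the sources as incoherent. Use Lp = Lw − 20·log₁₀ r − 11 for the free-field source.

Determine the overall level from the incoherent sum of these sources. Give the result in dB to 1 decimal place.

94.0 dB

Source at 5.9 m: Lp = 98.6 − 20·log₁₀(5.9) − 11 = 72.2 dB.
Sum in the linear (power) domain: Σ 10^(Lᵢ/10) = 10^(72.2/10) + 10^(93.8/10) + 10^(80.0/10) = 2.515e+09.
Combined level = 10 log₁₀(2.515e+09) = 94.0 dB.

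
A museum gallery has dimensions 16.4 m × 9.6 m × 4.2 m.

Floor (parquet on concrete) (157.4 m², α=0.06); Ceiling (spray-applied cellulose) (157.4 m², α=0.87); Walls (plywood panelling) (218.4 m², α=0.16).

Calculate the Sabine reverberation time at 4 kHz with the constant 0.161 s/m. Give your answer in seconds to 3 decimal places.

Total absorption A = 157.4*0.06 + 157.4*0.87 + 218.4*0.16
  = 9.444 + 136.938 + 34.944 = 181.326 m² sabins.
Room volume: 661.248 m³.
T = 0.161 V/A = 0.161·661.248/181.326 = 0.587 s.

0.587 sec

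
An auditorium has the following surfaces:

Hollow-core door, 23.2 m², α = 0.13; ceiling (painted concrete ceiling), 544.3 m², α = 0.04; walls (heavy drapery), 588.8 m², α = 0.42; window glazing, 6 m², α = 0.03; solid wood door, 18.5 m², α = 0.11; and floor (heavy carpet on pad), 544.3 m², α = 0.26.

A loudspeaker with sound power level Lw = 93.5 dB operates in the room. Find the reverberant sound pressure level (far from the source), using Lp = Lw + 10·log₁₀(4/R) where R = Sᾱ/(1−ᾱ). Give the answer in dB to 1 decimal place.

72.1 dB

Σ(Sᵢαᵢ) = 23.2·0.13 + 544.3·0.04 + 588.8·0.42 + 6·0.03 + 18.5·0.11 + 544.3·0.26 = 415.817; total area S = 1725.1 m².
ᾱ = 0.2410, so room constant R = A/(1−ᾱ) = 547.848 m².
Lp = 93.5 + 10·log₁₀(4/547.848) = 93.5 + (-21.37) = 72.1 dB.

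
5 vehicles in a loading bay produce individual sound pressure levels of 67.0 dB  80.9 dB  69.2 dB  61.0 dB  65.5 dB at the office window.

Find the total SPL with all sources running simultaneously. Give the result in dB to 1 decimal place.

Sum in the linear (power) domain: Σ 10^(Lᵢ/10) = 10^(67.0/10) + 10^(80.9/10) + 10^(69.2/10) + 10^(61.0/10) + 10^(65.5/10) = 1.412e+08.
Combined level = 10 log₁₀(1.412e+08) = 81.5 dB.

81.5 dB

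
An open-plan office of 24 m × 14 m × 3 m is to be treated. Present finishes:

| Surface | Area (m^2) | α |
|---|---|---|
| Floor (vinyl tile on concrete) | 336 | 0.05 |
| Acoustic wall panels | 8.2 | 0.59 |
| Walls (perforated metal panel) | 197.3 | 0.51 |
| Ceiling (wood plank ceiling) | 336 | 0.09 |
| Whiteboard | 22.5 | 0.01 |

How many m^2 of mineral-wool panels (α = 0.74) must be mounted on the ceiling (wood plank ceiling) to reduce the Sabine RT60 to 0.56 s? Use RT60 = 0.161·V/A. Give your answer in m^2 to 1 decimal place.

Equivalent absorption area: A₁ = 336*0.05 + 8.2*0.59 + 197.3*0.51 + 336*0.09 + 22.5*0.01 = 152.726 m^2.
V = 1008 m³. Target absorption A₂ = 0.161 × 1008 / 0.56 = 289.800 sabins.
Absorption to add: 289.800 − 152.726 = 137.074 sabins.
Net gain per m^2: Δα = 0.74 − 0.09 = 0.65.
Area = ΔA/Δα = 137.074/0.65 = 210.9 m^2.

210.9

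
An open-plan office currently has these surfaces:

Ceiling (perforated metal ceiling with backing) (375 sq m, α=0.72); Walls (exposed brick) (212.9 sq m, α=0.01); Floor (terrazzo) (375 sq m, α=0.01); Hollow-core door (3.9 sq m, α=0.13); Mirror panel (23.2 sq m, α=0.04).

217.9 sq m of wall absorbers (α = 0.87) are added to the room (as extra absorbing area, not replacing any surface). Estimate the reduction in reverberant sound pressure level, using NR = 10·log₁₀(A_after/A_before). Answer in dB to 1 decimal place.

2.3 dB

Summing Sᵢαᵢ: 270.000 + 2.129 + 3.750 + 0.507 + 0.928 → A_before = 277.314 sabins.
Treatment contributes 217.9·0.87 = 189.573 sabins.
New total A_after = 466.887 sabins.
Reduction = 10 log₁₀(A_after/A_before) = 10 log₁₀(1.6836) = 2.3 dB.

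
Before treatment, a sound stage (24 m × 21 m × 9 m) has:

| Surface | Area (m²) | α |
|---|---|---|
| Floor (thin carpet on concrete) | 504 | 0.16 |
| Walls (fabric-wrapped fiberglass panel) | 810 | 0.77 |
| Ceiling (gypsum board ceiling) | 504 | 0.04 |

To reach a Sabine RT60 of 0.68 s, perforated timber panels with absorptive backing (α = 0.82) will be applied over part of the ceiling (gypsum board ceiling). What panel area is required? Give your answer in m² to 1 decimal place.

448.0

Summing Sᵢαᵢ: 80.640 + 623.700 + 20.160 → A₁ = 724.500 sabins.
V = 4536 m³. Target absorption A₂ = 0.161 × 4536 / 0.68 = 1073.965 sabins.
Absorption to add: 1073.965 − 724.500 = 349.465 sabins.
Each m² of panel replacing the ceiling (gypsum board ceiling) adds (0.82 − 0.04) = 0.78 sabins.
Area = ΔA/Δα = 349.465/0.78 = 448.0 m².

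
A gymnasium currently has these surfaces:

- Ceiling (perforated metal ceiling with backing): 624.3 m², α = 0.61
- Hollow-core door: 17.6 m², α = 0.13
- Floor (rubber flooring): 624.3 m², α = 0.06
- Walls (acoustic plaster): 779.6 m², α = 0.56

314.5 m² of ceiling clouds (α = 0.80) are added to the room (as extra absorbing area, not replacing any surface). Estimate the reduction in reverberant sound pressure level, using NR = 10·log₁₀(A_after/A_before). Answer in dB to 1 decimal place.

Total absorption A_before = 624.3×0.61 + 17.6×0.13 + 624.3×0.06 + 779.6×0.56
  = 380.823 + 2.288 + 37.458 + 436.576 = 857.145 m² sabins.
Treatment contributes 314.5·0.80 = 251.600 sabins.
New total A_after = 1108.745 sabins.
Reduction = 10 log₁₀(A_after/A_before) = 10 log₁₀(1.2935) = 1.1 dB.

1.1 dB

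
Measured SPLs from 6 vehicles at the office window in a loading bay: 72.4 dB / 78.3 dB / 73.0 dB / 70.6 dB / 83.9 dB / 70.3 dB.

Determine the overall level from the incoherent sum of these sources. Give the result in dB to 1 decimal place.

85.7 dB

Σ 10^(Lᵢ/10) = 3.726e+08.
Combined level = 10 log₁₀(3.726e+08) = 85.7 dB.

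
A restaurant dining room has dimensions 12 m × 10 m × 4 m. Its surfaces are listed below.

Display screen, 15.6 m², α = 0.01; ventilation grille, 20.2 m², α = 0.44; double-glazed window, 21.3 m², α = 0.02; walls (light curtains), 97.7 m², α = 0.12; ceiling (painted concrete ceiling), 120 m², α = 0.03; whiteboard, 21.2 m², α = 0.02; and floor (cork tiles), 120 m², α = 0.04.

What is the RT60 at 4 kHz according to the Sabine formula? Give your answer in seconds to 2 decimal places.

2.57 seconds

Summing Sᵢαᵢ: 0.156 + 8.888 + 0.426 + 11.724 + 3.600 + 0.424 + 4.800 → A = 30.018 sabins.
V = 12·10·4 = 480 m³.
RT60 = 0.161 · V / A = 0.161 × 480 / 30.018 = 2.57 s.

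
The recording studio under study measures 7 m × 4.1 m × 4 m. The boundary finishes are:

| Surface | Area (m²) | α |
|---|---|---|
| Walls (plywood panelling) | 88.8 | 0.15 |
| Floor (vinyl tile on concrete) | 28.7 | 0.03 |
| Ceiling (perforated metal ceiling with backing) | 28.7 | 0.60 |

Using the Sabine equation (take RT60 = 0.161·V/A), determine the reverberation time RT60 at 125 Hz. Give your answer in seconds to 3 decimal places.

A = Σ Sᵢαᵢ = 88.8*0.15 + 28.7*0.03 + 28.7*0.60 = 31.401 sabins.
Volume V = 7 × 4.1 × 4 = 114.8 m³.
RT60 = 0.161 · V / A = 0.161 × 114.8 / 31.401 = 0.589 s.

0.589 sec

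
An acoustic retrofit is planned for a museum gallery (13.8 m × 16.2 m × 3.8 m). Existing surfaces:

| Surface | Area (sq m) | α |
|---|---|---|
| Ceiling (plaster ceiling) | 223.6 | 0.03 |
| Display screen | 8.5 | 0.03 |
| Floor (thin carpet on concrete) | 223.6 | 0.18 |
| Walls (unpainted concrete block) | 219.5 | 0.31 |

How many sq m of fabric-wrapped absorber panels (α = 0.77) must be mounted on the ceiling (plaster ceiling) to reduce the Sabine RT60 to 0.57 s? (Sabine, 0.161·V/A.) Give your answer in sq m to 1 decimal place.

A₁ = Σ Sᵢαᵢ = 223.6*0.03 + 8.5*0.03 + 223.6*0.18 + 219.5*0.31 = 115.256 sabins.
V = 849.528 m³. Target absorption A₂ = 0.161 × 849.528 / 0.57 = 239.954 sabins.
Absorption to add: 239.954 − 115.256 = 124.698 sabins.
Each sq m of panel replacing the ceiling (plaster ceiling) adds (0.77 − 0.03) = 0.74 sabins.
Panel area = 124.698 / 0.74 = 168.5 sq m.

168.5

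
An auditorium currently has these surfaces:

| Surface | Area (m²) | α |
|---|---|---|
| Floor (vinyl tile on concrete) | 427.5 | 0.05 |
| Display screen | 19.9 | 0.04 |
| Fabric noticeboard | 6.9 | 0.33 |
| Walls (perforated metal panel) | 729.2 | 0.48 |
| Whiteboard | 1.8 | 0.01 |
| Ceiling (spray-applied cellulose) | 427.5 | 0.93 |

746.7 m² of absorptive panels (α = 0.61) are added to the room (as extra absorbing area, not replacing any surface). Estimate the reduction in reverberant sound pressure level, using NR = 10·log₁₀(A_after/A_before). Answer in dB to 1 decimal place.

2.0 dB

Summing Sᵢαᵢ: 21.375 + 0.796 + 2.277 + 350.016 + 0.018 + 397.575 → A_before = 772.057 sabins.
Added absorption = 746.7 × 0.61 = 455.487 sabins.
New total A_after = 1227.544 sabins.
Reduction = 10 log₁₀(A_after/A_before) = 10 log₁₀(1.5900) = 2.0 dB.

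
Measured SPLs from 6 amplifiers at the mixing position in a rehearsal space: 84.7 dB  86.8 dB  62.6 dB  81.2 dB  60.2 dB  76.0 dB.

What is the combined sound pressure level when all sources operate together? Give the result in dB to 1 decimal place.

89.8 dB

Sum in the linear (power) domain: Σ 10^(Lᵢ/10) = 10^(84.7/10) + 10^(86.8/10) + 10^(62.6/10) + 10^(81.2/10) + 10^(60.2/10) + 10^(76.0/10) = 9.483e+08.
Back to dB: 10·log₁₀ Σ = 89.8 dB.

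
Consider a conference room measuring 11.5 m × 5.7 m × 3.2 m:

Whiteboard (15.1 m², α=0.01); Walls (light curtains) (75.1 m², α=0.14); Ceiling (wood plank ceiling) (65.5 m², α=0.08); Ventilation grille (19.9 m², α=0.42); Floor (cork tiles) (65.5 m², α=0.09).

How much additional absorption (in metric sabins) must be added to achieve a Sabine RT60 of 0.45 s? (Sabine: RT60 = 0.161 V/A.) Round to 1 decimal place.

Total absorption A₁ = 15.1·0.01 + 75.1·0.14 + 65.5·0.08 + 19.9·0.42 + 65.5·0.09
  = 0.151 + 10.514 + 5.240 + 8.358 + 5.895 = 30.158 m² sabins.
For T = 0.45 s, need A₂ = 0.161·V/T = 0.161·209.76/0.45 = 75.047 sabins.
ΔA = A₂ − A₁ = 75.047 − 30.158 = 44.9 sabins.

44.9 sabins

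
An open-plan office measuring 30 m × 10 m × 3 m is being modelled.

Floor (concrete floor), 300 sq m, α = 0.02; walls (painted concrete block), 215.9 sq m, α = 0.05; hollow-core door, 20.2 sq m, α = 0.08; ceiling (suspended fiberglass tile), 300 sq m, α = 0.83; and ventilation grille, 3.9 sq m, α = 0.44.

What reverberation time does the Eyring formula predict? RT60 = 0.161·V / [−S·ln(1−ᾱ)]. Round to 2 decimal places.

S = Σ Sᵢ = 840.0 sq m.
Absorption A = 300×0.02 + 215.9×0.05 + 20.2×0.08 + 300×0.83 + 3.9×0.44 = 269.127 sabins.
Mean coefficient ᾱ = A/S = 0.3204.
Eyring denominator: −S ln(1−ᾱ) = 324.451.
V = 30 × 10 × 3 = 900 m³.
RT60 = 0.161 × 900 / 324.451 = 0.45 s.

0.45 s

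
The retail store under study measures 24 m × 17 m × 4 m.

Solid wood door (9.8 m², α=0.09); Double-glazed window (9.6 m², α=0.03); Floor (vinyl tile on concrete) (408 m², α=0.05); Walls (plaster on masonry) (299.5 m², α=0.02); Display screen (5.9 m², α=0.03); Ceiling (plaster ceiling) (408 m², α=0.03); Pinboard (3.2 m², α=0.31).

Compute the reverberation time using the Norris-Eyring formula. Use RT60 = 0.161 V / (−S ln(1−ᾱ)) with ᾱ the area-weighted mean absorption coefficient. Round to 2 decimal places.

S = Σ Sᵢ = 1144.0 m².
Absorption A = 9.8·0.09 + 9.6·0.03 + 408·0.05 + 299.5·0.02 + 5.9·0.03 + 408·0.03 + 3.2·0.31 = 40.969 sabins.
ᾱ = 40.969 / 1144.0 = 0.0358.
−S·ln(1−ᾱ) = −1144.0 × ln(1 − 0.0358) = 41.706.
V = 24 × 17 × 4 = 1632 m³.
T = 0.161·V/[−S·ln(1−ᾱ)] = 0.161·1632/41.706 = 6.30 s.

6.30 s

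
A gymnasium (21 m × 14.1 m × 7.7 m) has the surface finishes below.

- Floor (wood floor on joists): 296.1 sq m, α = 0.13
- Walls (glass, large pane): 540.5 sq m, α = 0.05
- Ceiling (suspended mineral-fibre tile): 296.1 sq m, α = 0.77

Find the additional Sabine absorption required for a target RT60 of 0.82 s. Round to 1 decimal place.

Summing Sᵢαᵢ: 38.493 + 27.025 + 227.997 → A₁ = 293.515 sabins.
For T = 0.82 s, need A₂ = 0.161·V/T = 0.161·2279.97/0.82 = 447.653 sabins.
Shortfall: 447.653 − 293.515 = 154.1 sabins.

154.1 sabins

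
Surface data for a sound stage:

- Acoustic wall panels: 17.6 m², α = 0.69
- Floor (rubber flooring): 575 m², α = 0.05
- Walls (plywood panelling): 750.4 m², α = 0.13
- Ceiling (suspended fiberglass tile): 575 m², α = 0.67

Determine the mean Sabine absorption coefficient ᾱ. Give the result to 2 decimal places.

0.27

Total surface area S = 1918.0 m².
Weighted sum Σ Sα = 523.696.
ᾱ = 523.696 / 1918.0 = 0.27.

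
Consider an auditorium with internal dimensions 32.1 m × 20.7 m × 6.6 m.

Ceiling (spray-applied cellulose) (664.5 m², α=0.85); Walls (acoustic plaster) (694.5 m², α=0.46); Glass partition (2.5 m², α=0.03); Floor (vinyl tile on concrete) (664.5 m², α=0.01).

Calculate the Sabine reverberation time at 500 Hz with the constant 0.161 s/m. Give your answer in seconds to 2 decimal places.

Equivalent absorption area: A = 664.5×0.85 + 694.5×0.46 + 2.5×0.03 + 664.5×0.01 = 891.015 m².
Volume V = 32.1 × 20.7 × 6.6 = 4385.502 m³.
Sabine: RT60 = 0.161 × 4385.502 / 891.015 = 0.79 s.

0.79 s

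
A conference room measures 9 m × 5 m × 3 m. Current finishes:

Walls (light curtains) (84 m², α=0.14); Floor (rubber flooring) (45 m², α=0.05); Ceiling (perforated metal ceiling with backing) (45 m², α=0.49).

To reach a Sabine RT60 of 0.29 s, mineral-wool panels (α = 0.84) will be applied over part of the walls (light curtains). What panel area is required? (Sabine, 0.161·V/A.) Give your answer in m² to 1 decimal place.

Equivalent absorption area: A₁ = 84×0.14 + 45×0.05 + 45×0.49 = 36.060 m².
V = 135 m³. Target absorption A₂ = 0.161 × 135 / 0.29 = 74.948 sabins.
Absorption to add: 74.948 − 36.060 = 38.888 sabins.
Each m² of panel replacing the walls (light curtains) adds (0.84 − 0.14) = 0.70 sabins.
Panel area = 38.888 / 0.70 = 55.6 m².

55.6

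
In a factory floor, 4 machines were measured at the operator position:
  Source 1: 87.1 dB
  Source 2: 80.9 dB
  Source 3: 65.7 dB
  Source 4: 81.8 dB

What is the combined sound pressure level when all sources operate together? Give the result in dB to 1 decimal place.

89.0 dB

Converting to relative power and adding: 10^(87.1/10) + 10^(80.9/10) + 10^(65.7/10) + 10^(81.8/10) = 7.91e+08.
L_total = 10·log₁₀(7.91e+08) = 89.0 dB.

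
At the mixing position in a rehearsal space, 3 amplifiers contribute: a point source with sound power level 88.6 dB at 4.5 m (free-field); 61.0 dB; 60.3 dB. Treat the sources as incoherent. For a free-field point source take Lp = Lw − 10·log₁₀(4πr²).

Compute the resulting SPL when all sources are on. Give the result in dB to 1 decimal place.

Source at 4.5 m: Lp = 88.6 − 10·log₁₀(4π·4.5²) = 88.6 − 10·log₁₀(254.469) = 64.5 dB.
Converting to relative power and adding: 10^(64.5/10) + 10^(61.0/10) + 10^(60.3/10) = 5.149e+06.
Back to dB: 10·log₁₀ Σ = 67.1 dB.

67.1 dB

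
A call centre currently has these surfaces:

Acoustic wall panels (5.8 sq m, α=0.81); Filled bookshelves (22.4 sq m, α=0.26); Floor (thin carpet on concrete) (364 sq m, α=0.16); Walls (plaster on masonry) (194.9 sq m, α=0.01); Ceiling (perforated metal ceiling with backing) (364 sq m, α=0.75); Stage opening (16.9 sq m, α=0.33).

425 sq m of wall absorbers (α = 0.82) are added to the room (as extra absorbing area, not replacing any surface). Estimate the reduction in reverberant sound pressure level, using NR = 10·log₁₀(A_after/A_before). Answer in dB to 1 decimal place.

A_before = Σ Sᵢαᵢ = 5.8·0.81 + 22.4·0.26 + 364·0.16 + 194.9·0.01 + 364·0.75 + 16.9·0.33 = 349.288 sabins.
Treatment contributes 425·0.82 = 348.500 sabins.
New total A_after = 697.788 sabins.
NR = 10·log₁₀(697.788/349.288) = 3.0 dB.

3.0 dB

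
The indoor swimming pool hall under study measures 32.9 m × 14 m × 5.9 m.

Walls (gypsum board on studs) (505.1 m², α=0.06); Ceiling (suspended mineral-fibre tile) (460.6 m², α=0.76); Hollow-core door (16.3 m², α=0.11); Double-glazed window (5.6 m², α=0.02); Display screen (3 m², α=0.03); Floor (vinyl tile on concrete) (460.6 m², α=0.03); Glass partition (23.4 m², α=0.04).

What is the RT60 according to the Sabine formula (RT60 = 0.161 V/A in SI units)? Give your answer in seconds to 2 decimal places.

Total absorption A = 505.1·0.06 + 460.6·0.76 + 16.3·0.11 + 5.6·0.02 + 3·0.03 + 460.6·0.03 + 23.4·0.04
  = 30.306 + 350.056 + 1.793 + 0.112 + 0.090 + 13.818 + 0.936 = 397.111 m² sabins.
Room volume: 2717.54 m³.
RT60 = 0.161 · V / A = 0.161 × 2717.54 / 397.111 = 1.10 s.

1.10 s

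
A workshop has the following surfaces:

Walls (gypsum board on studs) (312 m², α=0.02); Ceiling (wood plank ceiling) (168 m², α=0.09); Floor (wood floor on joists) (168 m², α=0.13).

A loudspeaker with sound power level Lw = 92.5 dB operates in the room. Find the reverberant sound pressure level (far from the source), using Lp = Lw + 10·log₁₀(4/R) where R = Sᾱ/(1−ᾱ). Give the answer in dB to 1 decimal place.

81.9 dB

Σ(Sᵢαᵢ) = 312·0.02 + 168·0.09 + 168·0.13 = 43.200; total area S = 648.0 m².
ᾱ = 43.200/648.0 = 0.0667; R = Sᾱ/(1−ᾱ) = 43.200/(1−0.0667) = 46.287 m².
Lp = 92.5 + 10·log₁₀(4/46.287) = 92.5 + (-10.63) = 81.9 dB.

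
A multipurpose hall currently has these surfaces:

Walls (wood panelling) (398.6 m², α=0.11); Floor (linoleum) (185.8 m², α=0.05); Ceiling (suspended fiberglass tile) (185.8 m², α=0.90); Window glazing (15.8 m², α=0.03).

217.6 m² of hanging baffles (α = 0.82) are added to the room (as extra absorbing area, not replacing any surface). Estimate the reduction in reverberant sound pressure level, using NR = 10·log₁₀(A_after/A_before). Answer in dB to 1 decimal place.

2.6 dB

Total absorption A_before = 398.6*0.11 + 185.8*0.05 + 185.8*0.90 + 15.8*0.03
  = 43.846 + 9.290 + 167.220 + 0.474 = 220.830 m² sabins.
Added absorption = 217.6 × 0.82 = 178.432 sabins.
New total A_after = 399.262 sabins.
Reduction = 10 log₁₀(A_after/A_before) = 10 log₁₀(1.8080) = 2.6 dB.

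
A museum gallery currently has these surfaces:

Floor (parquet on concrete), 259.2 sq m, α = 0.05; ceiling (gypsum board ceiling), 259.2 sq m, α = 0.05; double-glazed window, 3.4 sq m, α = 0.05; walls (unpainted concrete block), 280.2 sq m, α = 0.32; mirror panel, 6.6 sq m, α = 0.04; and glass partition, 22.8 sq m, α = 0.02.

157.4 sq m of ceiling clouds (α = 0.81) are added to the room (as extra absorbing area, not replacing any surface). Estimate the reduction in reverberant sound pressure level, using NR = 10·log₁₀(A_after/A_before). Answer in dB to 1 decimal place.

3.2 dB

Equivalent absorption area: A_before = 259.2×0.05 + 259.2×0.05 + 3.4×0.05 + 280.2×0.32 + 6.6×0.04 + 22.8×0.02 = 116.474 sq m.
Treatment contributes 157.4·0.81 = 127.494 sabins.
A_after = 116.474 + 127.494 = 243.968 sabins.
Reduction = 10 log₁₀(A_after/A_before) = 10 log₁₀(2.0946) = 3.2 dB.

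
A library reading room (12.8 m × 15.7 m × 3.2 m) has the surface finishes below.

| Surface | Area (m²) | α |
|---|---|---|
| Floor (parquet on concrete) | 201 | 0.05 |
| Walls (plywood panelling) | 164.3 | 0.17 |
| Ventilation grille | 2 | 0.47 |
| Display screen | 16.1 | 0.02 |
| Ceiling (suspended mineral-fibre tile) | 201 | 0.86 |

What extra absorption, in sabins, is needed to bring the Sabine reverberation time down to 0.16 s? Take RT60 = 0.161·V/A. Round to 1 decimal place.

A₁ = Σ Sᵢαᵢ = 201*0.05 + 164.3*0.17 + 2*0.47 + 16.1*0.02 + 201*0.86 = 212.103 sabins.
Target A₂ = 0.161·643.072/0.16 = 647.091 sabins (V = 643.072 m³).
Shortfall: 647.091 − 212.103 = 435.0 sabins.

435.0 sabins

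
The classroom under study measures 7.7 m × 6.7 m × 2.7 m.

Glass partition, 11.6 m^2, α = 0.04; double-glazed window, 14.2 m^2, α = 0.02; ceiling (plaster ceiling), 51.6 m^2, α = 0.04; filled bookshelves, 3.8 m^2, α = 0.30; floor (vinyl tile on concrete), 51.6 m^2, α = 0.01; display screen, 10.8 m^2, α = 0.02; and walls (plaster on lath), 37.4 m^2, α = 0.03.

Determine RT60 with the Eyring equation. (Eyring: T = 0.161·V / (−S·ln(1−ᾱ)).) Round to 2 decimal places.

3.80 sec

Total surface area S = 11.6 + 14.2 + 51.6 + 3.8 + 51.6 + 10.8 + 37.4 = 181.0 m^2.
Σ(Sᵢαᵢ) = 11.6×0.04 + 14.2×0.02 + 51.6×0.04 + 3.8×0.30 + 51.6×0.01 + 10.8×0.02 + 37.4×0.03 = 5.806.
ᾱ = 5.806 / 181.0 = 0.0321.
−S·ln(1−ᾱ) = −181.0 × ln(1 − 0.0321) = 5.905.
V = 7.7 × 6.7 × 2.7 = 139.293 m³.
RT60 = 0.161 × 139.293 / 5.905 = 3.80 s.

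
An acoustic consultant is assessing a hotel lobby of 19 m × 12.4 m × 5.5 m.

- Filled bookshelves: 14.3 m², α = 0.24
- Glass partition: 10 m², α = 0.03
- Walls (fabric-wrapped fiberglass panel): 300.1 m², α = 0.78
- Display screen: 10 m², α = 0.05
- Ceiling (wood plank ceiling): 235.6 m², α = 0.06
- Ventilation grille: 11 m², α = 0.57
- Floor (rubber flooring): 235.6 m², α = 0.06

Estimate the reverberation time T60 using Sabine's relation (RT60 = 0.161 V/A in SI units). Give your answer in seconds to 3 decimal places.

0.765 sec

A = Σ Sᵢαᵢ = 14.3·0.24 + 10·0.03 + 300.1·0.78 + 10·0.05 + 235.6·0.06 + 11·0.57 + 235.6·0.06 = 272.852 sabins.
Room volume: 1295.8 m³.
T = 0.161 V/A = 0.161·1295.8/272.852 = 0.765 s.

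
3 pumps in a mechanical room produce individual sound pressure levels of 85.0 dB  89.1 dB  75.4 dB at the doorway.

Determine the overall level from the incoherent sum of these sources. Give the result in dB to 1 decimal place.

Converting to relative power and adding: 10^(85.0/10) + 10^(89.1/10) + 10^(75.4/10) = 1.164e+09.
L_total = 10·log₁₀(1.164e+09) = 90.7 dB.

90.7 dB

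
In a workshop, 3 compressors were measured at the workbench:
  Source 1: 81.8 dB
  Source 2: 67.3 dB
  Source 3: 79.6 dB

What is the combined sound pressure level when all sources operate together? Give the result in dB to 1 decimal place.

Converting to relative power and adding: 10^(81.8/10) + 10^(67.3/10) + 10^(79.6/10) = 2.479e+08.
Back to dB: 10·log₁₀ Σ = 83.9 dB.

83.9 dB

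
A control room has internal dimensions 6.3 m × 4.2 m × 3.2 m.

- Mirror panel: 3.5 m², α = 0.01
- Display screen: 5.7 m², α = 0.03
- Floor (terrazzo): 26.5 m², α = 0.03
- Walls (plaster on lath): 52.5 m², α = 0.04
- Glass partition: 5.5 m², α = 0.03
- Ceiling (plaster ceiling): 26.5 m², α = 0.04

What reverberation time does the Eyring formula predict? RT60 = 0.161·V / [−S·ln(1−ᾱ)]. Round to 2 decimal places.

S = Σ Sᵢ = 120.2 m².
Absorption A = 3.5×0.01 + 5.7×0.03 + 26.5×0.03 + 52.5×0.04 + 5.5×0.03 + 26.5×0.04 = 4.326 sabins.
Mean coefficient ᾱ = A/S = 0.0360.
Eyring denominator: −S ln(1−ᾱ) = 4.407.
V = 6.3 × 4.2 × 3.2 = 84.672 m³.
RT60 = 0.161 × 84.672 / 4.407 = 3.09 s.

3.09 seconds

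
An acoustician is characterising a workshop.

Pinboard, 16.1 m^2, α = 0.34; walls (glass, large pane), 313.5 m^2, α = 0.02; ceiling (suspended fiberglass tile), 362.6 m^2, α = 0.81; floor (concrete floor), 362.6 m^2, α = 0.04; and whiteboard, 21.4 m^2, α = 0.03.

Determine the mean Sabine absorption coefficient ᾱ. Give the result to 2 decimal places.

0.30

S = Σ Sᵢ = 16.1 + 313.5 + 362.6 + 362.6 + 21.4 = 1076.2 m^2.
A = 16.1·0.34 + 313.5·0.02 + 362.6·0.81 + 362.6·0.04 + 21.4·0.03 = 320.596 sabins.
ᾱ = 320.596 / 1076.2 = 0.30.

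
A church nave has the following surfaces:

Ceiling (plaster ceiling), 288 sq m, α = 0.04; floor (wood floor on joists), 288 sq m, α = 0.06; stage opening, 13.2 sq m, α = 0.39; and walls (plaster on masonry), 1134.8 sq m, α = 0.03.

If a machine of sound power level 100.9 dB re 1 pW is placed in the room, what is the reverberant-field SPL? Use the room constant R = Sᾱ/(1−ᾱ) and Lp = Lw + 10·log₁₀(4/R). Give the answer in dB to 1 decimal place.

A = 67.992 sabins; S = 1724.0 sq m.
ᾱ = 0.0394, so room constant R = A/(1−ᾱ) = 70.781 sq m.
Lp = 100.9 + 10·log₁₀(4/70.781) = 100.9 + (-12.48) = 88.4 dB.

88.4 dB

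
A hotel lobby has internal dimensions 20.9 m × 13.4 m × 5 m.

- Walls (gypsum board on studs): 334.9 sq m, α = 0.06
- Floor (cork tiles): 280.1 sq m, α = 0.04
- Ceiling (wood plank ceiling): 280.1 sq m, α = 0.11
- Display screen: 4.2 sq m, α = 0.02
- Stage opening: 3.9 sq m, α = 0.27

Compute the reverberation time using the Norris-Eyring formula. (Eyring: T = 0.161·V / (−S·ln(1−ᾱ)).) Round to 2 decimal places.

3.44 s

Total surface area S = 334.9 + 280.1 + 280.1 + 4.2 + 3.9 = 903.2 sq m.
Absorption A = 334.9×0.06 + 280.1×0.04 + 280.1×0.11 + 4.2×0.02 + 3.9×0.27 = 63.246 sabins.
ᾱ = 63.246 / 903.2 = 0.0700.
Eyring denominator: −S ln(1−ᾱ) = 65.546.
V = 20.9 × 13.4 × 5 = 1400.3 m³.
T = 0.161·V/[−S·ln(1−ᾱ)] = 0.161·1400.3/65.546 = 3.44 s.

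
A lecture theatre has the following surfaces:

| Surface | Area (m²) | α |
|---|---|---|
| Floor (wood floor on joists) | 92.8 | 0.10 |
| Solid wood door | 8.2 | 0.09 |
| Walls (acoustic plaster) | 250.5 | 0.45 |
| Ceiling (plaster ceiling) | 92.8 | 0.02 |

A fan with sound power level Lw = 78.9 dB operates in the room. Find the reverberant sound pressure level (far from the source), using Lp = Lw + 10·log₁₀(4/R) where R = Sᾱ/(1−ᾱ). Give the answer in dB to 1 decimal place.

A = 124.599 sabins; S = 444.3 m².
ᾱ = 124.599/444.3 = 0.2804; R = Sᾱ/(1−ᾱ) = 124.599/(1−0.2804) = 173.150 m².
Lp = 78.9 + 10·log₁₀(4/173.150) = 78.9 + (-16.36) = 62.5 dB.

62.5 dB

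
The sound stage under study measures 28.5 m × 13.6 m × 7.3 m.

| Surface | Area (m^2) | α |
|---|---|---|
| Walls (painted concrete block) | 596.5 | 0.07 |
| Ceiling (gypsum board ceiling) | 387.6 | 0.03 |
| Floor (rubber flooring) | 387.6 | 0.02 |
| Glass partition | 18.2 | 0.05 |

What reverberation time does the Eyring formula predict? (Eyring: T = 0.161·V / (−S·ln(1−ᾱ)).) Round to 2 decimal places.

S = Σ Sᵢ = 1389.9 m^2.
Σ(Sᵢαᵢ) = 596.5·0.07 + 387.6·0.03 + 387.6·0.02 + 18.2·0.05 = 62.045.
ᾱ = 62.045 / 1389.9 = 0.0446.
−S·ln(1−ᾱ) = −1389.9 × ln(1 − 0.0446) = 63.414.
V = 28.5 × 13.6 × 7.3 = 2829.48 m³.
RT60 = 0.161 × 2829.48 / 63.414 = 7.18 s.

7.18 seconds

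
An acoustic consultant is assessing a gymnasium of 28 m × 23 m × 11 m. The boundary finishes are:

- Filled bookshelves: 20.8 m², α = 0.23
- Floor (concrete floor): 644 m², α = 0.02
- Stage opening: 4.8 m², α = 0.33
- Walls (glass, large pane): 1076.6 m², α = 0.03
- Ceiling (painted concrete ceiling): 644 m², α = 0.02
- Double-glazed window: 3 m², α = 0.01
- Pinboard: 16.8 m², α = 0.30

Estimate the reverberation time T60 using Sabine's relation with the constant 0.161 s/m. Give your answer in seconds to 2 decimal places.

16.41 seconds

A = Σ Sᵢαᵢ = 20.8*0.23 + 644*0.02 + 4.8*0.33 + 1076.6*0.03 + 644*0.02 + 3*0.01 + 16.8*0.30 = 69.496 sabins.
V = 28·23·11 = 7084 m³.
RT60 = 0.161 · V / A = 0.161 × 7084 / 69.496 = 16.41 s.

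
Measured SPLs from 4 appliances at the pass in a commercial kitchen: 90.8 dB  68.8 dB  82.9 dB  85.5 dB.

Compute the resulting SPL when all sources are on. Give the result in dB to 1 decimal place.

Sum in the linear (power) domain: Σ 10^(Lᵢ/10) = 10^(90.8/10) + 10^(68.8/10) + 10^(82.9/10) + 10^(85.5/10) = 1.76e+09.
Combined level = 10 log₁₀(1.76e+09) = 92.5 dB.

92.5 dB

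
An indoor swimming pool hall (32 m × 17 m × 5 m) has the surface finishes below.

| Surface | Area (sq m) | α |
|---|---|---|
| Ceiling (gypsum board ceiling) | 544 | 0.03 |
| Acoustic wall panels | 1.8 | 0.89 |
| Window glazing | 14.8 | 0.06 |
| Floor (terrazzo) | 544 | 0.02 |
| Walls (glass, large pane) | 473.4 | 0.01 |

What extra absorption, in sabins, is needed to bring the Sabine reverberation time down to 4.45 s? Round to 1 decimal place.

64.0 sabins

Summing Sᵢαᵢ: 16.320 + 1.602 + 0.888 + 10.880 + 4.734 → A₁ = 34.424 sabins.
V = 2720 m³. Required absorption A₂ = 0.161 × 2720 / 4.45 = 98.409 sabins.
ΔA = A₂ − A₁ = 98.409 − 34.424 = 64.0 sabins.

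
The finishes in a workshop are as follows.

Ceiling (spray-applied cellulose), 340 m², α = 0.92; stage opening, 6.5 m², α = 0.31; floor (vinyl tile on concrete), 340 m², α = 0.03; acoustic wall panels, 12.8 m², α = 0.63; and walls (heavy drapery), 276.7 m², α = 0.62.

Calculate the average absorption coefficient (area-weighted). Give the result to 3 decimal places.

0.517

Total surface area S = 976.0 m².
A = 340·0.92 + 6.5·0.31 + 340·0.03 + 12.8·0.63 + 276.7·0.62 = 504.633 sabins.
ᾱ = 504.633 / 976.0 = 0.517.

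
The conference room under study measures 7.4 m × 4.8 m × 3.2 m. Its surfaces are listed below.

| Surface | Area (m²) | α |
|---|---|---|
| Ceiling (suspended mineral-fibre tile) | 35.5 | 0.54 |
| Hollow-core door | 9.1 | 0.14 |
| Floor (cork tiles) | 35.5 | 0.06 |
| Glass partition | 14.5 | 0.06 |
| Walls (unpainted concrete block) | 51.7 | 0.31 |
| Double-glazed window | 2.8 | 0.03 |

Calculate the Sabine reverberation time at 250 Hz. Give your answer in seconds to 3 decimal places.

A = Σ Sᵢαᵢ = 35.5·0.54 + 9.1·0.14 + 35.5·0.06 + 14.5·0.06 + 51.7·0.31 + 2.8·0.03 = 39.555 sabins.
Room volume: 113.664 m³.
RT60 = 0.161 · V / A = 0.161 × 113.664 / 39.555 = 0.463 s.

0.463 s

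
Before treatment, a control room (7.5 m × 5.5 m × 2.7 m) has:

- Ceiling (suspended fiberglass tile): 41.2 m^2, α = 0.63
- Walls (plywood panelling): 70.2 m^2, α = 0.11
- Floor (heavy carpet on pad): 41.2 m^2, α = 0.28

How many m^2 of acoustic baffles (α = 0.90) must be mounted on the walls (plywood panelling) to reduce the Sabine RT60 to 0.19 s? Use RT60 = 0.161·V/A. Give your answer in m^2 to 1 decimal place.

Summing Sᵢαᵢ: 25.956 + 7.722 + 11.536 → A₁ = 45.214 sabins.
Required A₂ = 0.161·111.375/0.19 = 94.376 sabins.
Absorption to add: 94.376 − 45.214 = 49.162 sabins.
Net gain per m^2: Δα = 0.90 − 0.11 = 0.79.
Panel area = 49.162 / 0.79 = 62.2 m^2.

62.2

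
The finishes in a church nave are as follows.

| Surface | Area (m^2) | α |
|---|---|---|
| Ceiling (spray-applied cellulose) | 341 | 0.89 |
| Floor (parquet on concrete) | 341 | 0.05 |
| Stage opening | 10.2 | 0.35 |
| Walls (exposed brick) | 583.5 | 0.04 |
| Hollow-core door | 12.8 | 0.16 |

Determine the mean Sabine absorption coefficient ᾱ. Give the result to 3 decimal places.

0.271

Total surface area S = 1288.5 m^2.
Weighted sum Σ Sα = 349.498.
ᾱ = 349.498 / 1288.5 = 0.271.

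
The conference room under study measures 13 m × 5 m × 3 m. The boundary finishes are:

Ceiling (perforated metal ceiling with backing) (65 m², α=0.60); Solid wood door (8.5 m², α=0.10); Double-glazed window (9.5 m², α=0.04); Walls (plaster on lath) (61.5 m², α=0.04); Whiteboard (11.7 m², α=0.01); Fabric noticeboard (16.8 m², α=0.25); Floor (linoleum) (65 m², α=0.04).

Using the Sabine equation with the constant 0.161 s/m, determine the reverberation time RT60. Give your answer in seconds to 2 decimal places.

Total absorption A = 65×0.60 + 8.5×0.10 + 9.5×0.04 + 61.5×0.04 + 11.7×0.01 + 16.8×0.25 + 65×0.04
  = 39.000 + 0.850 + 0.380 + 2.460 + 0.117 + 4.200 + 2.600 = 49.607 m² sabins.
Volume V = 13 × 5 × 3 = 195 m³.
RT60 = 0.161 · V / A = 0.161 × 195 / 49.607 = 0.63 s.

0.63 s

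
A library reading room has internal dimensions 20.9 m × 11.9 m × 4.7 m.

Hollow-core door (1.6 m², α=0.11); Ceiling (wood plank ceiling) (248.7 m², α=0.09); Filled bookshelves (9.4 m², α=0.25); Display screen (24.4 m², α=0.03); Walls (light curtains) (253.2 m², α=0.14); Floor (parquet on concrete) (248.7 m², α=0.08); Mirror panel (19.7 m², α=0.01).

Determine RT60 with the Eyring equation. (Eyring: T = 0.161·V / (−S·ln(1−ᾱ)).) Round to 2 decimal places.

2.20 seconds

S = Σ Sᵢ = 805.7 m².
Absorption A = 1.6·0.11 + 248.7·0.09 + 9.4·0.25 + 24.4·0.03 + 253.2·0.14 + 248.7·0.08 + 19.7·0.01 = 81.182 sabins.
Mean coefficient ᾱ = A/S = 0.1008.
Eyring denominator: −S ln(1−ᾱ) = 85.605.
V = 20.9 × 11.9 × 4.7 = 1168.937 m³.
T = 0.161·V/[−S·ln(1−ᾱ)] = 0.161·1168.937/85.605 = 2.20 s.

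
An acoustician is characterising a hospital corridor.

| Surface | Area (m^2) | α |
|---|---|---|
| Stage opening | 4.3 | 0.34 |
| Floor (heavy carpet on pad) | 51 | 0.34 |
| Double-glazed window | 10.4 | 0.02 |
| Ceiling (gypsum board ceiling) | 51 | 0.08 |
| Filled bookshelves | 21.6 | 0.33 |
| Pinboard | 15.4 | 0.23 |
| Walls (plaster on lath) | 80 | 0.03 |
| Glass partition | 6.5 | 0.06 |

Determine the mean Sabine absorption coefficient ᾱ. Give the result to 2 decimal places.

Total surface area S = 240.2 m^2.
Σ(Sᵢαᵢ) = 4.3·0.34 + 51·0.34 + 10.4·0.02 + 51·0.08 + 21.6·0.33 + 15.4·0.23 + 80·0.03 + 6.5·0.06 = 36.550.
ᾱ = A/S = 0.15.

0.15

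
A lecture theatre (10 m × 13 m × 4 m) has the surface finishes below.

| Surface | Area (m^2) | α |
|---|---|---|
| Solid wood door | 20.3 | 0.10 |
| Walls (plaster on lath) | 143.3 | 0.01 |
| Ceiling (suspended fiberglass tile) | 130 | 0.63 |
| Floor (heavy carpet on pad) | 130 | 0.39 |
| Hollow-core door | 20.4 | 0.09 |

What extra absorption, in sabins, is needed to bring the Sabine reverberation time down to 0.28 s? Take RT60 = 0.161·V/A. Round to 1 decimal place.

A₁ = Σ Sᵢαᵢ = 20.3·0.10 + 143.3·0.01 + 130·0.63 + 130·0.39 + 20.4·0.09 = 137.899 sabins.
For T = 0.28 s, need A₂ = 0.161·V/T = 0.161·520/0.28 = 299.000 sabins.
Additional absorption ΔA = 299.000 − 137.899 = 161.1 sabins.

161.1 sabins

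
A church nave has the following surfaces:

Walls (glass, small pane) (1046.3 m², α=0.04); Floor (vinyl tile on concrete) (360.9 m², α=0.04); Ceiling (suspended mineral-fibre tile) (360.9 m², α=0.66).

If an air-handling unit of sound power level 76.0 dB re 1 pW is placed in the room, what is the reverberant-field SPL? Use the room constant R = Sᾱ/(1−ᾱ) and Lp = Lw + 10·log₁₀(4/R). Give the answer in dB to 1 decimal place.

A = 294.482 sabins; S = 1768.1 m².
ᾱ = 0.1666, so room constant R = A/(1−ᾱ) = 353.350 m².
Lp = Lw + 10 log₁₀(4/R) = 76.0 -19.46 = 56.5 dB.

56.5 dB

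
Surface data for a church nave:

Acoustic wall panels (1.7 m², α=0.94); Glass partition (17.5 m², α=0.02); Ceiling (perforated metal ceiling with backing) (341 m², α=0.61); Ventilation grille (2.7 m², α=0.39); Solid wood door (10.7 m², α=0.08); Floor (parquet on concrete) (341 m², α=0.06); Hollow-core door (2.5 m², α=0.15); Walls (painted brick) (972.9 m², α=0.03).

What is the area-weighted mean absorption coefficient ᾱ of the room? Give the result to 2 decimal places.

0.15

Total surface area S = 1690.0 m².
A = 1.7×0.94 + 17.5×0.02 + 341×0.61 + 2.7×0.39 + 10.7×0.08 + 341×0.06 + 2.5×0.15 + 972.9×0.03 = 261.889 sabins.
ᾱ = A/S = 0.15.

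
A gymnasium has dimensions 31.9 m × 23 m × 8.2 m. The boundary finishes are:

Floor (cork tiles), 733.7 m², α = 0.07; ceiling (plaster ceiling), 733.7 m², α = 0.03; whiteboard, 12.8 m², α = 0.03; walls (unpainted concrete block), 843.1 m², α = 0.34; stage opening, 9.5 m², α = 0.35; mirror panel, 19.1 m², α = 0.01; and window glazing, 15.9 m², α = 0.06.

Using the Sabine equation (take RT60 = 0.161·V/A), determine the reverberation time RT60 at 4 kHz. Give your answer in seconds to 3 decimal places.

2.655 s

A = Σ Sᵢαᵢ = 733.7×0.07 + 733.7×0.03 + 12.8×0.03 + 843.1×0.34 + 9.5×0.35 + 19.1×0.01 + 15.9×0.06 = 364.878 sabins.
V = 31.9·23·8.2 = 6016.34 m³.
RT60 = 0.161 · V / A = 0.161 × 6016.34 / 364.878 = 2.655 s.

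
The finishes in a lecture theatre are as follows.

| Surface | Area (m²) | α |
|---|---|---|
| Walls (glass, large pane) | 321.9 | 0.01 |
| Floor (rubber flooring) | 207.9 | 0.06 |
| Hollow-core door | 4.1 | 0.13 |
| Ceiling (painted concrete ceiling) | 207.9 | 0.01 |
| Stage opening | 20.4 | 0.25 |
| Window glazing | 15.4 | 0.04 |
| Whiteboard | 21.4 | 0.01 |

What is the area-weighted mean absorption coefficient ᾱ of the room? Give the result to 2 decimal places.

0.03

S = Σ Sᵢ = 321.9 + 207.9 + 4.1 + 207.9 + 20.4 + 15.4 + 21.4 = 799.0 m².
Weighted sum Σ Sα = 24.235.
ᾱ = 24.235 / 799.0 = 0.03.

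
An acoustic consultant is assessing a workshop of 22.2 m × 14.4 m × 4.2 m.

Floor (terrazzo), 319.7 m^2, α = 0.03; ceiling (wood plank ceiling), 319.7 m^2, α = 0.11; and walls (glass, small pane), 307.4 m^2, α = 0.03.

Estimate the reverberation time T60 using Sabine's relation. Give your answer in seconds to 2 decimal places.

Equivalent absorption area: A = 319.7*0.03 + 319.7*0.11 + 307.4*0.03 = 53.980 m^2.
Volume V = 22.2 × 14.4 × 4.2 = 1342.656 m³.
RT60 = 0.161 · V / A = 0.161 × 1342.656 / 53.980 = 4.00 s.

4.00 s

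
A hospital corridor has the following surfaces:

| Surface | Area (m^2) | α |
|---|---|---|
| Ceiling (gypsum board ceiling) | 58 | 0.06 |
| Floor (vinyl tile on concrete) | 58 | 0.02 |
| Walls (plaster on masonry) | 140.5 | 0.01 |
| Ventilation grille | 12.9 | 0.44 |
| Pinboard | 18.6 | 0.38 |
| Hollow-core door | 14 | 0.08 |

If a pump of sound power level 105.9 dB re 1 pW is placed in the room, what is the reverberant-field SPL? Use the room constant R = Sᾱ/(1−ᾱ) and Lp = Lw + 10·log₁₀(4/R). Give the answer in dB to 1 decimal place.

98.6 dB

Σ(Sᵢαᵢ) = 58·0.06 + 58·0.02 + 140.5·0.01 + 12.9·0.44 + 18.6·0.38 + 14·0.08 = 19.909; total area S = 302.0 m^2.
ᾱ = 19.909/302.0 = 0.0659; R = Sᾱ/(1−ᾱ) = 19.909/(1−0.0659) = 21.314 m^2.
Lp = Lw + 10 log₁₀(4/R) = 105.9 -7.27 = 98.6 dB.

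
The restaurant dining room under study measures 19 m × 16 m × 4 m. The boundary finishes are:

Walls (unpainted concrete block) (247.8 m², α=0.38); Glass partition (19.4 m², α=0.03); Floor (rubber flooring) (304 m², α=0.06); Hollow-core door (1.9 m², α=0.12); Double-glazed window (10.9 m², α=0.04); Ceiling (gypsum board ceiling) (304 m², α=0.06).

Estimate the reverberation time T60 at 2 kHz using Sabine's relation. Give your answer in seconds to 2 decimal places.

1.48 sec

Total absorption A = 247.8×0.38 + 19.4×0.03 + 304×0.06 + 1.9×0.12 + 10.9×0.04 + 304×0.06
  = 94.164 + 0.582 + 18.240 + 0.228 + 0.436 + 18.240 = 131.890 m² sabins.
Volume V = 19 × 16 × 4 = 1216 m³.
T = 0.161 V/A = 0.161·1216/131.890 = 1.48 s.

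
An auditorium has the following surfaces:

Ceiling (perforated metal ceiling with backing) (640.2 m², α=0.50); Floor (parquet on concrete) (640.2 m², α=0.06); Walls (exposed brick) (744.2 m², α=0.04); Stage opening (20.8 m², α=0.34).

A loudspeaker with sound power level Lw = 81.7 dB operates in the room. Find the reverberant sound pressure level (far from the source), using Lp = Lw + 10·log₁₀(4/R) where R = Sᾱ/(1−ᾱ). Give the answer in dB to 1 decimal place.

A = 395.352 sabins; S = 2045.4 m².
ᾱ = 395.352/2045.4 = 0.1933; R = Sᾱ/(1−ᾱ) = 395.352/(1−0.1933) = 490.086 m².
Lp = 81.7 + 10·log₁₀(4/490.086) = 81.7 + (-20.88) = 60.8 dB.

60.8 dB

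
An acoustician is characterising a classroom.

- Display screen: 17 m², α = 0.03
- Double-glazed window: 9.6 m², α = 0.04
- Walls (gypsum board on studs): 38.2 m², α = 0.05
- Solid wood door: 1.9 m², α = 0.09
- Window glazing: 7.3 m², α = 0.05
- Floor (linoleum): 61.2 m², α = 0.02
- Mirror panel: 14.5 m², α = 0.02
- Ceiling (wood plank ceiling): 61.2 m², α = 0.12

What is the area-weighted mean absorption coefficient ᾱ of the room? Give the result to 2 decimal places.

S = Σ Sᵢ = 17 + 9.6 + 38.2 + 1.9 + 7.3 + 61.2 + 14.5 + 61.2 = 210.9 m².
Σ(Sᵢαᵢ) = 17*0.03 + 9.6*0.04 + 38.2*0.05 + 1.9*0.09 + 7.3*0.05 + 61.2*0.02 + 14.5*0.02 + 61.2*0.12 = 12.198.
ᾱ = 12.198 / 210.9 = 0.06.

0.06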